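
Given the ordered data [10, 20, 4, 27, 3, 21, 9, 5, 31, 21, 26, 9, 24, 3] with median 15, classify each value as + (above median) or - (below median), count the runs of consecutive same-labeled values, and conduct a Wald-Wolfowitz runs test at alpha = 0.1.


Step 1: Compute median = 15; label A = above, B = below.
Labels in order: BABABABBAAABAB  (n_A = 7, n_B = 7)
Step 2: Count runs R = 11.
Step 3: Under H0 (random ordering), E[R] = 2*n_A*n_B/(n_A+n_B) + 1 = 2*7*7/14 + 1 = 8.0000.
        Var[R] = 2*n_A*n_B*(2*n_A*n_B - n_A - n_B) / ((n_A+n_B)^2 * (n_A+n_B-1)) = 8232/2548 = 3.2308.
        SD[R] = 1.7974.
Step 4: Continuity-corrected z = (R - 0.5 - E[R]) / SD[R] = (11 - 0.5 - 8.0000) / 1.7974 = 1.3909.
Step 5: Two-sided p-value via normal approximation = 2*(1 - Phi(|z|)) = 0.164264.
Step 6: alpha = 0.1. fail to reject H0.

R = 11, z = 1.3909, p = 0.164264, fail to reject H0.


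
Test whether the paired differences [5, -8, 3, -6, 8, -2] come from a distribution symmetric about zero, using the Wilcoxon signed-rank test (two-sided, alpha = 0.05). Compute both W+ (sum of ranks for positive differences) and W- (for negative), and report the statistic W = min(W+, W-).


Step 1: Drop any zero differences (none here) and take |d_i|.
|d| = [5, 8, 3, 6, 8, 2]
Step 2: Midrank |d_i| (ties get averaged ranks).
ranks: |5|->3, |8|->5.5, |3|->2, |6|->4, |8|->5.5, |2|->1
Step 3: Attach original signs; sum ranks with positive sign and with negative sign.
W+ = 3 + 2 + 5.5 = 10.5
W- = 5.5 + 4 + 1 = 10.5
(Check: W+ + W- = 21 should equal n(n+1)/2 = 21.)
Step 4: Test statistic W = min(W+, W-) = 10.5.
Step 5: Ties in |d|, so use the tie-corrected normal approximation.
        E[W] = n(n+1)/4 = 6*7/4 = 10.5.
        Tie groups: |d|=8 (t=2); sum(t^3 - t) = 6.
        Var[W] = n(n+1)(2n+1)/24 - sum(t^3-t)/48 = 546/24 - 6/48 = 22.625.
        z = (W - E[W]) / sqrt(Var[W]) = (10.5 - 10.5) / 4.7566 = 0.0000.
        Two-sided p = 2*Phi(z) = 1.000000.
Step 6: alpha = 0.05. fail to reject H0.

W+ = 10.5, W- = 10.5, W = min = 10.5, p = 1.000000, fail to reject H0.


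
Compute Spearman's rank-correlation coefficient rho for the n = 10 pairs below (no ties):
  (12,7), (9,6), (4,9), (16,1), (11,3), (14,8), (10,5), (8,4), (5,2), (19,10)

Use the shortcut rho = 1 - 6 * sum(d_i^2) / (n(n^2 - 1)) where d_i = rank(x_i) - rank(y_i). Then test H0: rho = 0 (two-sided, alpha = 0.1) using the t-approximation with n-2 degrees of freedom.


Step 1: Rank x and y separately (midranks; no ties here).
rank(x): 12->7, 9->4, 4->1, 16->9, 11->6, 14->8, 10->5, 8->3, 5->2, 19->10
rank(y): 7->7, 6->6, 9->9, 1->1, 3->3, 8->8, 5->5, 4->4, 2->2, 10->10
Step 2: d_i = R_x(i) - R_y(i); compute d_i^2.
  (7-7)^2=0, (4-6)^2=4, (1-9)^2=64, (9-1)^2=64, (6-3)^2=9, (8-8)^2=0, (5-5)^2=0, (3-4)^2=1, (2-2)^2=0, (10-10)^2=0
sum(d^2) = 142.
Step 3: rho = 1 - 6*142 / (10*(10^2 - 1)) = 1 - 852/990 = 0.139394.
Step 4: Under H0, t = rho * sqrt((n-2)/(1-rho^2)) = 0.3982 ~ t(8).
Step 5: Two-sided p-value from the t-distribution with 8 df = 0.700932.
Step 6: alpha = 0.1. fail to reject H0.

rho = 0.1394, p = 0.700932, fail to reject H0 at alpha = 0.1.


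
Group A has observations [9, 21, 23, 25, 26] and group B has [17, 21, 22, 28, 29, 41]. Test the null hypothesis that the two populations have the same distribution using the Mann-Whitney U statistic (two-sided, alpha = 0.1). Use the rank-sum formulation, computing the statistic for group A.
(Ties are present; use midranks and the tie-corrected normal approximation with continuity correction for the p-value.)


Step 1: Combine and sort all 11 observations; assign midranks.
sorted (value, group): (9,X), (17,Y), (21,X), (21,Y), (22,Y), (23,X), (25,X), (26,X), (28,Y), (29,Y), (41,Y)
ranks: 9->1, 17->2, 21->3.5, 21->3.5, 22->5, 23->6, 25->7, 26->8, 28->9, 29->10, 41->11
Step 2: Rank sum for X: R1 = 1 + 3.5 + 6 + 7 + 8 = 25.5.
Step 3: U_X = R1 - n1(n1+1)/2 = 25.5 - 5*6/2 = 25.5 - 15 = 10.5.
       U_Y = n1*n2 - U_X = 30 - 10.5 = 19.5.
Step 4: Ties are present, so use the tie-corrected normal approximation (with continuity correction) for the p-value.
Step 5: p-value = 0.464192; compare to alpha = 0.1. fail to reject H0.

U_X = 10.5, p = 0.464192, fail to reject H0 at alpha = 0.1.


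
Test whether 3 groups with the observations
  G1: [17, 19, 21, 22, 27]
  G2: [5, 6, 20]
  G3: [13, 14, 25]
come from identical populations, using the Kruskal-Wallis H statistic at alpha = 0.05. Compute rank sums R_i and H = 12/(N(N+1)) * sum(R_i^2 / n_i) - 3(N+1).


Step 1: Combine all N = 11 observations and assign midranks.
sorted (value, group, rank): (5,G2,1), (6,G2,2), (13,G3,3), (14,G3,4), (17,G1,5), (19,G1,6), (20,G2,7), (21,G1,8), (22,G1,9), (25,G3,10), (27,G1,11)
Step 2: Sum ranks within each group.
R_1 = 39 (n_1 = 5)
R_2 = 10 (n_2 = 3)
R_3 = 17 (n_3 = 3)
Step 3: H = 12/(N(N+1)) * sum(R_i^2/n_i) - 3(N+1)
     = 12/(11*12) * (39^2/5 + 10^2/3 + 17^2/3) - 3*12
     = 0.090909 * 433.867 - 36
     = 3.442424.
Step 4: No ties, so H is used without correction.
Step 5: Under H0, H ~ chi^2(2); p-value = 0.178849.
Step 6: alpha = 0.05. fail to reject H0.

H = 3.4424, df = 2, p = 0.178849, fail to reject H0.


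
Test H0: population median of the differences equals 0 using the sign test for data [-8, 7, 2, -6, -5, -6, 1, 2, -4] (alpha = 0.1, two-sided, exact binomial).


Step 1: Discard zero differences. Original n = 9; n_eff = number of nonzero differences = 9.
Nonzero differences (with sign): -8, +7, +2, -6, -5, -6, +1, +2, -4
Step 2: Count signs: positive = 4, negative = 5.
Step 3: Under H0: P(positive) = 0.5, so the number of positives S ~ Bin(9, 0.5).
Step 4: Two-sided exact p-value = sum of Bin(9,0.5) probabilities at or below the observed probability = 1.000000.
Step 5: alpha = 0.1. fail to reject H0.

n_eff = 9, pos = 4, neg = 5, p = 1.000000, fail to reject H0.


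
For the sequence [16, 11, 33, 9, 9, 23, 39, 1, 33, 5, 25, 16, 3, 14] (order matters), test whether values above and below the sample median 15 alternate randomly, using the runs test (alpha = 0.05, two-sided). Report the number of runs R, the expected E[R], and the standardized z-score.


Step 1: Compute median = 15; label A = above, B = below.
Labels in order: ABABBAABABAABB  (n_A = 7, n_B = 7)
Step 2: Count runs R = 10.
Step 3: Under H0 (random ordering), E[R] = 2*n_A*n_B/(n_A+n_B) + 1 = 2*7*7/14 + 1 = 8.0000.
        Var[R] = 2*n_A*n_B*(2*n_A*n_B - n_A - n_B) / ((n_A+n_B)^2 * (n_A+n_B-1)) = 8232/2548 = 3.2308.
        SD[R] = 1.7974.
Step 4: Continuity-corrected z = (R - 0.5 - E[R]) / SD[R] = (10 - 0.5 - 8.0000) / 1.7974 = 0.8345.
Step 5: Two-sided p-value via normal approximation = 2*(1 - Phi(|z|)) = 0.403986.
Step 6: alpha = 0.05. fail to reject H0.

R = 10, z = 0.8345, p = 0.403986, fail to reject H0.


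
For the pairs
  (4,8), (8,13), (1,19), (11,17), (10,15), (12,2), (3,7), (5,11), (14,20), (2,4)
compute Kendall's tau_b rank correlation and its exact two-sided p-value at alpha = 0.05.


Step 1: Enumerate the 45 unordered pairs (i,j) with i<j and classify each by sign(x_j-x_i) * sign(y_j-y_i).
  (1,2):dx=+4,dy=+5->C; (1,3):dx=-3,dy=+11->D; (1,4):dx=+7,dy=+9->C; (1,5):dx=+6,dy=+7->C
  (1,6):dx=+8,dy=-6->D; (1,7):dx=-1,dy=-1->C; (1,8):dx=+1,dy=+3->C; (1,9):dx=+10,dy=+12->C
  (1,10):dx=-2,dy=-4->C; (2,3):dx=-7,dy=+6->D; (2,4):dx=+3,dy=+4->C; (2,5):dx=+2,dy=+2->C
  (2,6):dx=+4,dy=-11->D; (2,7):dx=-5,dy=-6->C; (2,8):dx=-3,dy=-2->C; (2,9):dx=+6,dy=+7->C
  (2,10):dx=-6,dy=-9->C; (3,4):dx=+10,dy=-2->D; (3,5):dx=+9,dy=-4->D; (3,6):dx=+11,dy=-17->D
  (3,7):dx=+2,dy=-12->D; (3,8):dx=+4,dy=-8->D; (3,9):dx=+13,dy=+1->C; (3,10):dx=+1,dy=-15->D
  (4,5):dx=-1,dy=-2->C; (4,6):dx=+1,dy=-15->D; (4,7):dx=-8,dy=-10->C; (4,8):dx=-6,dy=-6->C
  (4,9):dx=+3,dy=+3->C; (4,10):dx=-9,dy=-13->C; (5,6):dx=+2,dy=-13->D; (5,7):dx=-7,dy=-8->C
  (5,8):dx=-5,dy=-4->C; (5,9):dx=+4,dy=+5->C; (5,10):dx=-8,dy=-11->C; (6,7):dx=-9,dy=+5->D
  (6,8):dx=-7,dy=+9->D; (6,9):dx=+2,dy=+18->C; (6,10):dx=-10,dy=+2->D; (7,8):dx=+2,dy=+4->C
  (7,9):dx=+11,dy=+13->C; (7,10):dx=-1,dy=-3->C; (8,9):dx=+9,dy=+9->C; (8,10):dx=-3,dy=-7->C
  (9,10):dx=-12,dy=-16->C
Step 2: C = 30, D = 15, total pairs = 45.
Step 3: tau = (C - D)/(n(n-1)/2) = (30 - 15)/45 = 0.333333.
Step 4: Exact two-sided p-value (enumerate n! = 3628800 permutations of y under H0): p = 0.216373.
Step 5: alpha = 0.05. fail to reject H0.

tau_b = 0.3333 (C=30, D=15), p = 0.216373, fail to reject H0.


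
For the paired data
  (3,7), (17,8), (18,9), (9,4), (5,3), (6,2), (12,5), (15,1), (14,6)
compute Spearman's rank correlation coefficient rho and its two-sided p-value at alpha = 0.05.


Step 1: Rank x and y separately (midranks; no ties here).
rank(x): 3->1, 17->8, 18->9, 9->4, 5->2, 6->3, 12->5, 15->7, 14->6
rank(y): 7->7, 8->8, 9->9, 4->4, 3->3, 2->2, 5->5, 1->1, 6->6
Step 2: d_i = R_x(i) - R_y(i); compute d_i^2.
  (1-7)^2=36, (8-8)^2=0, (9-9)^2=0, (4-4)^2=0, (2-3)^2=1, (3-2)^2=1, (5-5)^2=0, (7-1)^2=36, (6-6)^2=0
sum(d^2) = 74.
Step 3: rho = 1 - 6*74 / (9*(9^2 - 1)) = 1 - 444/720 = 0.383333.
Step 4: Under H0, t = rho * sqrt((n-2)/(1-rho^2)) = 1.0981 ~ t(7).
Step 5: Two-sided p-value from the t-distribution with 7 df = 0.308495.
Step 6: alpha = 0.05. fail to reject H0.

rho = 0.3833, p = 0.308495, fail to reject H0 at alpha = 0.05.


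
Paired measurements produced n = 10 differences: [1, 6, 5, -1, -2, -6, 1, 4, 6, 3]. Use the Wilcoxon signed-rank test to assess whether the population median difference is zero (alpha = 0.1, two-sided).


Step 1: Drop any zero differences (none here) and take |d_i|.
|d| = [1, 6, 5, 1, 2, 6, 1, 4, 6, 3]
Step 2: Midrank |d_i| (ties get averaged ranks).
ranks: |1|->2, |6|->9, |5|->7, |1|->2, |2|->4, |6|->9, |1|->2, |4|->6, |6|->9, |3|->5
Step 3: Attach original signs; sum ranks with positive sign and with negative sign.
W+ = 2 + 9 + 7 + 2 + 6 + 9 + 5 = 40
W- = 2 + 4 + 9 = 15
(Check: W+ + W- = 55 should equal n(n+1)/2 = 55.)
Step 4: Test statistic W = min(W+, W-) = 15.
Step 5: Ties in |d|, so use the tie-corrected normal approximation.
        E[W] = n(n+1)/4 = 10*11/4 = 27.5.
        Tie groups: |d|=1 (t=3), |d|=6 (t=3); sum(t^3 - t) = 48.
        Var[W] = n(n+1)(2n+1)/24 - sum(t^3-t)/48 = 2310/24 - 48/48 = 95.25.
        z = (W - E[W]) / sqrt(Var[W]) = (15 - 27.5) / 9.7596 = -1.2808.
        Two-sided p = 2*Phi(z) = 0.200268.
Step 6: alpha = 0.1. fail to reject H0.

W+ = 40, W- = 15, W = min = 15, p = 0.200268, fail to reject H0.


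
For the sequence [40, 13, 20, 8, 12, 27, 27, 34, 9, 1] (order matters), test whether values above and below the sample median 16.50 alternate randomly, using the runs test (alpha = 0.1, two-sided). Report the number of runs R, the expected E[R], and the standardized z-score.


Step 1: Compute median = 16.50; label A = above, B = below.
Labels in order: ABABBAAABB  (n_A = 5, n_B = 5)
Step 2: Count runs R = 6.
Step 3: Under H0 (random ordering), E[R] = 2*n_A*n_B/(n_A+n_B) + 1 = 2*5*5/10 + 1 = 6.0000.
        Var[R] = 2*n_A*n_B*(2*n_A*n_B - n_A - n_B) / ((n_A+n_B)^2 * (n_A+n_B-1)) = 2000/900 = 2.2222.
        SD[R] = 1.4907.
Step 4: R = E[R], so z = 0 with no continuity correction.
Step 5: Two-sided p-value via normal approximation = 2*(1 - Phi(|z|)) = 1.000000.
Step 6: alpha = 0.1. fail to reject H0.

R = 6, z = 0.0000, p = 1.000000, fail to reject H0.


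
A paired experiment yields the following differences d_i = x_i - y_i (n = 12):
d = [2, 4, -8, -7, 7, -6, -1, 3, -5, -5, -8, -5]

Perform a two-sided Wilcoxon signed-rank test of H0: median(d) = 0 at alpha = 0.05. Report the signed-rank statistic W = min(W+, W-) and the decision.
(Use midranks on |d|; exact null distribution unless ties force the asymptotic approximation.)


Step 1: Drop any zero differences (none here) and take |d_i|.
|d| = [2, 4, 8, 7, 7, 6, 1, 3, 5, 5, 8, 5]
Step 2: Midrank |d_i| (ties get averaged ranks).
ranks: |2|->2, |4|->4, |8|->11.5, |7|->9.5, |7|->9.5, |6|->8, |1|->1, |3|->3, |5|->6, |5|->6, |8|->11.5, |5|->6
Step 3: Attach original signs; sum ranks with positive sign and with negative sign.
W+ = 2 + 4 + 9.5 + 3 = 18.5
W- = 11.5 + 9.5 + 8 + 1 + 6 + 6 + 11.5 + 6 = 59.5
(Check: W+ + W- = 78 should equal n(n+1)/2 = 78.)
Step 4: Test statistic W = min(W+, W-) = 18.5.
Step 5: Ties in |d|, so use the tie-corrected normal approximation.
        E[W] = n(n+1)/4 = 12*13/4 = 39.
        Tie groups: |d|=5 (t=3), |d|=7 (t=2), |d|=8 (t=2); sum(t^3 - t) = 36.
        Var[W] = n(n+1)(2n+1)/24 - sum(t^3-t)/48 = 3900/24 - 36/48 = 161.75.
        z = (W - E[W]) / sqrt(Var[W]) = (18.5 - 39) / 12.7181 = -1.6119.
        Two-sided p = 2*Phi(z) = 0.106989.
Step 6: alpha = 0.05. fail to reject H0.

W+ = 18.5, W- = 59.5, W = min = 18.5, p = 0.106989, fail to reject H0.


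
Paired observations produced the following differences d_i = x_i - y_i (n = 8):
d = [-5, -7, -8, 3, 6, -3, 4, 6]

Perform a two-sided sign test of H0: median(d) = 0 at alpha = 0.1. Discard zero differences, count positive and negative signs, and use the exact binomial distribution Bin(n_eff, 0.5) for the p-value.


Step 1: Discard zero differences. Original n = 8; n_eff = number of nonzero differences = 8.
Nonzero differences (with sign): -5, -7, -8, +3, +6, -3, +4, +6
Step 2: Count signs: positive = 4, negative = 4.
Step 3: Under H0: P(positive) = 0.5, so the number of positives S ~ Bin(8, 0.5).
Step 4: Two-sided exact p-value = sum of Bin(8,0.5) probabilities at or below the observed probability = 1.000000.
Step 5: alpha = 0.1. fail to reject H0.

n_eff = 8, pos = 4, neg = 4, p = 1.000000, fail to reject H0.


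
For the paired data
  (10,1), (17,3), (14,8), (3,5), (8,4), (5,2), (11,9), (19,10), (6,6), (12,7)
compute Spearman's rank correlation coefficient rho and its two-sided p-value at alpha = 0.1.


Step 1: Rank x and y separately (midranks; no ties here).
rank(x): 10->5, 17->9, 14->8, 3->1, 8->4, 5->2, 11->6, 19->10, 6->3, 12->7
rank(y): 1->1, 3->3, 8->8, 5->5, 4->4, 2->2, 9->9, 10->10, 6->6, 7->7
Step 2: d_i = R_x(i) - R_y(i); compute d_i^2.
  (5-1)^2=16, (9-3)^2=36, (8-8)^2=0, (1-5)^2=16, (4-4)^2=0, (2-2)^2=0, (6-9)^2=9, (10-10)^2=0, (3-6)^2=9, (7-7)^2=0
sum(d^2) = 86.
Step 3: rho = 1 - 6*86 / (10*(10^2 - 1)) = 1 - 516/990 = 0.478788.
Step 4: Under H0, t = rho * sqrt((n-2)/(1-rho^2)) = 1.5425 ~ t(8).
Step 5: Two-sided p-value from the t-distribution with 8 df = 0.161523.
Step 6: alpha = 0.1. fail to reject H0.

rho = 0.4788, p = 0.161523, fail to reject H0 at alpha = 0.1.


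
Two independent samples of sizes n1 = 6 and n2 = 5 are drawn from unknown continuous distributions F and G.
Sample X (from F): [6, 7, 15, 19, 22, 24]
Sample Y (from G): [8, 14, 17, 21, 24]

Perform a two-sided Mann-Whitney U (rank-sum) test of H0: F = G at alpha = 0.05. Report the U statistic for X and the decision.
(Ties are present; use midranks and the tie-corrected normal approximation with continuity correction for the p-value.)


Step 1: Combine and sort all 11 observations; assign midranks.
sorted (value, group): (6,X), (7,X), (8,Y), (14,Y), (15,X), (17,Y), (19,X), (21,Y), (22,X), (24,X), (24,Y)
ranks: 6->1, 7->2, 8->3, 14->4, 15->5, 17->6, 19->7, 21->8, 22->9, 24->10.5, 24->10.5
Step 2: Rank sum for X: R1 = 1 + 2 + 5 + 7 + 9 + 10.5 = 34.5.
Step 3: U_X = R1 - n1(n1+1)/2 = 34.5 - 6*7/2 = 34.5 - 21 = 13.5.
       U_Y = n1*n2 - U_X = 30 - 13.5 = 16.5.
Step 4: Ties are present, so use the tie-corrected normal approximation (with continuity correction) for the p-value.
Step 5: p-value = 0.854805; compare to alpha = 0.05. fail to reject H0.

U_X = 13.5, p = 0.854805, fail to reject H0 at alpha = 0.05.


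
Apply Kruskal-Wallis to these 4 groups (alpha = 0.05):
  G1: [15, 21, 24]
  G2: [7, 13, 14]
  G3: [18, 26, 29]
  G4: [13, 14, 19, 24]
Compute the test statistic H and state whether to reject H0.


Step 1: Combine all N = 13 observations and assign midranks.
sorted (value, group, rank): (7,G2,1), (13,G2,2.5), (13,G4,2.5), (14,G2,4.5), (14,G4,4.5), (15,G1,6), (18,G3,7), (19,G4,8), (21,G1,9), (24,G1,10.5), (24,G4,10.5), (26,G3,12), (29,G3,13)
Step 2: Sum ranks within each group.
R_1 = 25.5 (n_1 = 3)
R_2 = 8 (n_2 = 3)
R_3 = 32 (n_3 = 3)
R_4 = 25.5 (n_4 = 4)
Step 3: H = 12/(N(N+1)) * sum(R_i^2/n_i) - 3(N+1)
     = 12/(13*14) * (25.5^2/3 + 8^2/3 + 32^2/3 + 25.5^2/4) - 3*14
     = 0.065934 * 741.979 - 42
     = 6.921703.
Step 4: Ties present; correction factor C = 1 - 18/(13^3 - 13) = 0.991758. Corrected H = 6.921703 / 0.991758 = 6.979224.
Step 5: Under H0, H ~ chi^2(3); p-value = 0.072563.
Step 6: alpha = 0.05. fail to reject H0.

H = 6.9792, df = 3, p = 0.072563, fail to reject H0.


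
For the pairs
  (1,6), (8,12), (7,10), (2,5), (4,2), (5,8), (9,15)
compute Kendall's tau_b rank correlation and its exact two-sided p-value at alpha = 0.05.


Step 1: Enumerate the 21 unordered pairs (i,j) with i<j and classify each by sign(x_j-x_i) * sign(y_j-y_i).
  (1,2):dx=+7,dy=+6->C; (1,3):dx=+6,dy=+4->C; (1,4):dx=+1,dy=-1->D; (1,5):dx=+3,dy=-4->D
  (1,6):dx=+4,dy=+2->C; (1,7):dx=+8,dy=+9->C; (2,3):dx=-1,dy=-2->C; (2,4):dx=-6,dy=-7->C
  (2,5):dx=-4,dy=-10->C; (2,6):dx=-3,dy=-4->C; (2,7):dx=+1,dy=+3->C; (3,4):dx=-5,dy=-5->C
  (3,5):dx=-3,dy=-8->C; (3,6):dx=-2,dy=-2->C; (3,7):dx=+2,dy=+5->C; (4,5):dx=+2,dy=-3->D
  (4,6):dx=+3,dy=+3->C; (4,7):dx=+7,dy=+10->C; (5,6):dx=+1,dy=+6->C; (5,7):dx=+5,dy=+13->C
  (6,7):dx=+4,dy=+7->C
Step 2: C = 18, D = 3, total pairs = 21.
Step 3: tau = (C - D)/(n(n-1)/2) = (18 - 3)/21 = 0.714286.
Step 4: Exact two-sided p-value (enumerate n! = 5040 permutations of y under H0): p = 0.030159.
Step 5: alpha = 0.05. reject H0.

tau_b = 0.7143 (C=18, D=3), p = 0.030159, reject H0.


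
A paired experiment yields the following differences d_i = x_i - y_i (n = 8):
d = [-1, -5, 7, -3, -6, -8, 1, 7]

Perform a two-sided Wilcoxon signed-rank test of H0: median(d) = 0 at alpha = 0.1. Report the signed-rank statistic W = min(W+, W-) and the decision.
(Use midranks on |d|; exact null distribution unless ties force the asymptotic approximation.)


Step 1: Drop any zero differences (none here) and take |d_i|.
|d| = [1, 5, 7, 3, 6, 8, 1, 7]
Step 2: Midrank |d_i| (ties get averaged ranks).
ranks: |1|->1.5, |5|->4, |7|->6.5, |3|->3, |6|->5, |8|->8, |1|->1.5, |7|->6.5
Step 3: Attach original signs; sum ranks with positive sign and with negative sign.
W+ = 6.5 + 1.5 + 6.5 = 14.5
W- = 1.5 + 4 + 3 + 5 + 8 = 21.5
(Check: W+ + W- = 36 should equal n(n+1)/2 = 36.)
Step 4: Test statistic W = min(W+, W-) = 14.5.
Step 5: Ties in |d|, so use the tie-corrected normal approximation.
        E[W] = n(n+1)/4 = 8*9/4 = 18.
        Tie groups: |d|=1 (t=2), |d|=7 (t=2); sum(t^3 - t) = 12.
        Var[W] = n(n+1)(2n+1)/24 - sum(t^3-t)/48 = 1224/24 - 12/48 = 50.75.
        z = (W - E[W]) / sqrt(Var[W]) = (14.5 - 18) / 7.1239 = -0.4913.
        Two-sided p = 2*Phi(z) = 0.623212.
Step 6: alpha = 0.1. fail to reject H0.

W+ = 14.5, W- = 21.5, W = min = 14.5, p = 0.623212, fail to reject H0.


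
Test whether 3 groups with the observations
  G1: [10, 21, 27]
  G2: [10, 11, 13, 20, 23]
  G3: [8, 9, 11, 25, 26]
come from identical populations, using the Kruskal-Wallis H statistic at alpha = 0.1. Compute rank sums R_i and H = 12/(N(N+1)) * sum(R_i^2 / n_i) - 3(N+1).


Step 1: Combine all N = 13 observations and assign midranks.
sorted (value, group, rank): (8,G3,1), (9,G3,2), (10,G1,3.5), (10,G2,3.5), (11,G2,5.5), (11,G3,5.5), (13,G2,7), (20,G2,8), (21,G1,9), (23,G2,10), (25,G3,11), (26,G3,12), (27,G1,13)
Step 2: Sum ranks within each group.
R_1 = 25.5 (n_1 = 3)
R_2 = 34 (n_2 = 5)
R_3 = 31.5 (n_3 = 5)
Step 3: H = 12/(N(N+1)) * sum(R_i^2/n_i) - 3(N+1)
     = 12/(13*14) * (25.5^2/3 + 34^2/5 + 31.5^2/5) - 3*14
     = 0.065934 * 646.4 - 42
     = 0.619780.
Step 4: Ties present; correction factor C = 1 - 12/(13^3 - 13) = 0.994505. Corrected H = 0.619780 / 0.994505 = 0.623204.
Step 5: Under H0, H ~ chi^2(2); p-value = 0.732273.
Step 6: alpha = 0.1. fail to reject H0.

H = 0.6232, df = 2, p = 0.732273, fail to reject H0.


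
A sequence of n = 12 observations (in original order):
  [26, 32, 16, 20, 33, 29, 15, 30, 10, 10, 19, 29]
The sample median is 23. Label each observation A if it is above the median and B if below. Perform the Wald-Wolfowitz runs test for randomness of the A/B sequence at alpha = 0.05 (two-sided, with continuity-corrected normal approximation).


Step 1: Compute median = 23; label A = above, B = below.
Labels in order: AABBAABABBBA  (n_A = 6, n_B = 6)
Step 2: Count runs R = 7.
Step 3: Under H0 (random ordering), E[R] = 2*n_A*n_B/(n_A+n_B) + 1 = 2*6*6/12 + 1 = 7.0000.
        Var[R] = 2*n_A*n_B*(2*n_A*n_B - n_A - n_B) / ((n_A+n_B)^2 * (n_A+n_B-1)) = 4320/1584 = 2.7273.
        SD[R] = 1.6514.
Step 4: R = E[R], so z = 0 with no continuity correction.
Step 5: Two-sided p-value via normal approximation = 2*(1 - Phi(|z|)) = 1.000000.
Step 6: alpha = 0.05. fail to reject H0.

R = 7, z = 0.0000, p = 1.000000, fail to reject H0.


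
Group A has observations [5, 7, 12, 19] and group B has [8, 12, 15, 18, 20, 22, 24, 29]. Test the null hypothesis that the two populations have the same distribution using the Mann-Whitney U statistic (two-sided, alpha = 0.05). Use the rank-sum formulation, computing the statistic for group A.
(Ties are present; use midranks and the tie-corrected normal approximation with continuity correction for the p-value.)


Step 1: Combine and sort all 12 observations; assign midranks.
sorted (value, group): (5,X), (7,X), (8,Y), (12,X), (12,Y), (15,Y), (18,Y), (19,X), (20,Y), (22,Y), (24,Y), (29,Y)
ranks: 5->1, 7->2, 8->3, 12->4.5, 12->4.5, 15->6, 18->7, 19->8, 20->9, 22->10, 24->11, 29->12
Step 2: Rank sum for X: R1 = 1 + 2 + 4.5 + 8 = 15.5.
Step 3: U_X = R1 - n1(n1+1)/2 = 15.5 - 4*5/2 = 15.5 - 10 = 5.5.
       U_Y = n1*n2 - U_X = 32 - 5.5 = 26.5.
Step 4: Ties are present, so use the tie-corrected normal approximation (with continuity correction) for the p-value.
Step 5: p-value = 0.088869; compare to alpha = 0.05. fail to reject H0.

U_X = 5.5, p = 0.088869, fail to reject H0 at alpha = 0.05.


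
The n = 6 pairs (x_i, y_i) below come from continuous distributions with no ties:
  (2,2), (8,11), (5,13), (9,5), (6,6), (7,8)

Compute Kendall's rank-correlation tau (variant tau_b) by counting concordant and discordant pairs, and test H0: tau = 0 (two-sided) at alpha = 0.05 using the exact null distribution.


Step 1: Enumerate the 15 unordered pairs (i,j) with i<j and classify each by sign(x_j-x_i) * sign(y_j-y_i).
  (1,2):dx=+6,dy=+9->C; (1,3):dx=+3,dy=+11->C; (1,4):dx=+7,dy=+3->C; (1,5):dx=+4,dy=+4->C
  (1,6):dx=+5,dy=+6->C; (2,3):dx=-3,dy=+2->D; (2,4):dx=+1,dy=-6->D; (2,5):dx=-2,dy=-5->C
  (2,6):dx=-1,dy=-3->C; (3,4):dx=+4,dy=-8->D; (3,5):dx=+1,dy=-7->D; (3,6):dx=+2,dy=-5->D
  (4,5):dx=-3,dy=+1->D; (4,6):dx=-2,dy=+3->D; (5,6):dx=+1,dy=+2->C
Step 2: C = 8, D = 7, total pairs = 15.
Step 3: tau = (C - D)/(n(n-1)/2) = (8 - 7)/15 = 0.066667.
Step 4: Exact two-sided p-value (enumerate n! = 720 permutations of y under H0): p = 1.000000.
Step 5: alpha = 0.05. fail to reject H0.

tau_b = 0.0667 (C=8, D=7), p = 1.000000, fail to reject H0.


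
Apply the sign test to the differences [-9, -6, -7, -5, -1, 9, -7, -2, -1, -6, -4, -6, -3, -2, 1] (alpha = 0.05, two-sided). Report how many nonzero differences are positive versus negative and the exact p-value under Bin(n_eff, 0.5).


Step 1: Discard zero differences. Original n = 15; n_eff = number of nonzero differences = 15.
Nonzero differences (with sign): -9, -6, -7, -5, -1, +9, -7, -2, -1, -6, -4, -6, -3, -2, +1
Step 2: Count signs: positive = 2, negative = 13.
Step 3: Under H0: P(positive) = 0.5, so the number of positives S ~ Bin(15, 0.5).
Step 4: Two-sided exact p-value = sum of Bin(15,0.5) probabilities at or below the observed probability = 0.007385.
Step 5: alpha = 0.05. reject H0.

n_eff = 15, pos = 2, neg = 13, p = 0.007385, reject H0.


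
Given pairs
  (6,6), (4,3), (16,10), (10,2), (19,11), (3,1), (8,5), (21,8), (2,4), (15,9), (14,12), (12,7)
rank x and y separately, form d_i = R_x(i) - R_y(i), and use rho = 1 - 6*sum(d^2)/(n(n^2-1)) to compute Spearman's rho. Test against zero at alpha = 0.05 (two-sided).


Step 1: Rank x and y separately (midranks; no ties here).
rank(x): 6->4, 4->3, 16->10, 10->6, 19->11, 3->2, 8->5, 21->12, 2->1, 15->9, 14->8, 12->7
rank(y): 6->6, 3->3, 10->10, 2->2, 11->11, 1->1, 5->5, 8->8, 4->4, 9->9, 12->12, 7->7
Step 2: d_i = R_x(i) - R_y(i); compute d_i^2.
  (4-6)^2=4, (3-3)^2=0, (10-10)^2=0, (6-2)^2=16, (11-11)^2=0, (2-1)^2=1, (5-5)^2=0, (12-8)^2=16, (1-4)^2=9, (9-9)^2=0, (8-12)^2=16, (7-7)^2=0
sum(d^2) = 62.
Step 3: rho = 1 - 6*62 / (12*(12^2 - 1)) = 1 - 372/1716 = 0.783217.
Step 4: Under H0, t = rho * sqrt((n-2)/(1-rho^2)) = 3.9835 ~ t(10).
Step 5: Two-sided p-value from the t-distribution with 10 df = 0.002586.
Step 6: alpha = 0.05. reject H0.

rho = 0.7832, p = 0.002586, reject H0 at alpha = 0.05.


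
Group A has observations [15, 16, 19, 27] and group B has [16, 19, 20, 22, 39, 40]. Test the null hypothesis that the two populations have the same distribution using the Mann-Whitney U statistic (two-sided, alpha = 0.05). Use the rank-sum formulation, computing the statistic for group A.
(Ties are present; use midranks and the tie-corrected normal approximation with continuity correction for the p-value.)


Step 1: Combine and sort all 10 observations; assign midranks.
sorted (value, group): (15,X), (16,X), (16,Y), (19,X), (19,Y), (20,Y), (22,Y), (27,X), (39,Y), (40,Y)
ranks: 15->1, 16->2.5, 16->2.5, 19->4.5, 19->4.5, 20->6, 22->7, 27->8, 39->9, 40->10
Step 2: Rank sum for X: R1 = 1 + 2.5 + 4.5 + 8 = 16.
Step 3: U_X = R1 - n1(n1+1)/2 = 16 - 4*5/2 = 16 - 10 = 6.
       U_Y = n1*n2 - U_X = 24 - 6 = 18.
Step 4: Ties are present, so use the tie-corrected normal approximation (with continuity correction) for the p-value.
Step 5: p-value = 0.238089; compare to alpha = 0.05. fail to reject H0.

U_X = 6, p = 0.238089, fail to reject H0 at alpha = 0.05.


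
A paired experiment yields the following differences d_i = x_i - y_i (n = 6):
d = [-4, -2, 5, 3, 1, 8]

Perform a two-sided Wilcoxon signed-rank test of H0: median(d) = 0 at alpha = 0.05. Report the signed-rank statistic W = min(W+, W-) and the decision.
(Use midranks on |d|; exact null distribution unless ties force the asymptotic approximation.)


Step 1: Drop any zero differences (none here) and take |d_i|.
|d| = [4, 2, 5, 3, 1, 8]
Step 2: Midrank |d_i| (ties get averaged ranks).
ranks: |4|->4, |2|->2, |5|->5, |3|->3, |1|->1, |8|->6
Step 3: Attach original signs; sum ranks with positive sign and with negative sign.
W+ = 5 + 3 + 1 + 6 = 15
W- = 4 + 2 = 6
(Check: W+ + W- = 21 should equal n(n+1)/2 = 21.)
Step 4: Test statistic W = min(W+, W-) = 6.
Step 5: No ties, so the exact null distribution over the 2^6 = 64 sign assignments gives the two-sided p-value = 0.437500.
Step 6: alpha = 0.05. fail to reject H0.

W+ = 15, W- = 6, W = min = 6, p = 0.437500, fail to reject H0.


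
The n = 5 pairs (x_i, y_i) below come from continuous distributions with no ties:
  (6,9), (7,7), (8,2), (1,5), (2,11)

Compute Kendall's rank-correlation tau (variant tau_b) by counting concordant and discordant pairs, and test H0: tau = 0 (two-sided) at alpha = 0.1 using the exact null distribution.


Step 1: Enumerate the 10 unordered pairs (i,j) with i<j and classify each by sign(x_j-x_i) * sign(y_j-y_i).
  (1,2):dx=+1,dy=-2->D; (1,3):dx=+2,dy=-7->D; (1,4):dx=-5,dy=-4->C; (1,5):dx=-4,dy=+2->D
  (2,3):dx=+1,dy=-5->D; (2,4):dx=-6,dy=-2->C; (2,5):dx=-5,dy=+4->D; (3,4):dx=-7,dy=+3->D
  (3,5):dx=-6,dy=+9->D; (4,5):dx=+1,dy=+6->C
Step 2: C = 3, D = 7, total pairs = 10.
Step 3: tau = (C - D)/(n(n-1)/2) = (3 - 7)/10 = -0.400000.
Step 4: Exact two-sided p-value (enumerate n! = 120 permutations of y under H0): p = 0.483333.
Step 5: alpha = 0.1. fail to reject H0.

tau_b = -0.4000 (C=3, D=7), p = 0.483333, fail to reject H0.


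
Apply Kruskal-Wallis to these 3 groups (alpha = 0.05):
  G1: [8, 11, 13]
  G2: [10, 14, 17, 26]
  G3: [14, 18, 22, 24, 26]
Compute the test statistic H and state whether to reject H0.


Step 1: Combine all N = 12 observations and assign midranks.
sorted (value, group, rank): (8,G1,1), (10,G2,2), (11,G1,3), (13,G1,4), (14,G2,5.5), (14,G3,5.5), (17,G2,7), (18,G3,8), (22,G3,9), (24,G3,10), (26,G2,11.5), (26,G3,11.5)
Step 2: Sum ranks within each group.
R_1 = 8 (n_1 = 3)
R_2 = 26 (n_2 = 4)
R_3 = 44 (n_3 = 5)
Step 3: H = 12/(N(N+1)) * sum(R_i^2/n_i) - 3(N+1)
     = 12/(12*13) * (8^2/3 + 26^2/4 + 44^2/5) - 3*13
     = 0.076923 * 577.533 - 39
     = 5.425641.
Step 4: Ties present; correction factor C = 1 - 12/(12^3 - 12) = 0.993007. Corrected H = 5.425641 / 0.993007 = 5.463850.
Step 5: Under H0, H ~ chi^2(2); p-value = 0.065094.
Step 6: alpha = 0.05. fail to reject H0.

H = 5.4638, df = 2, p = 0.065094, fail to reject H0.


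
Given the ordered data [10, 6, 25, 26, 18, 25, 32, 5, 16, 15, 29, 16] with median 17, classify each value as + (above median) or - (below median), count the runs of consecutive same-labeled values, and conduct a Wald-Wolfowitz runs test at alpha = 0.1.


Step 1: Compute median = 17; label A = above, B = below.
Labels in order: BBAAAAABBBAB  (n_A = 6, n_B = 6)
Step 2: Count runs R = 5.
Step 3: Under H0 (random ordering), E[R] = 2*n_A*n_B/(n_A+n_B) + 1 = 2*6*6/12 + 1 = 7.0000.
        Var[R] = 2*n_A*n_B*(2*n_A*n_B - n_A - n_B) / ((n_A+n_B)^2 * (n_A+n_B-1)) = 4320/1584 = 2.7273.
        SD[R] = 1.6514.
Step 4: Continuity-corrected z = (R + 0.5 - E[R]) / SD[R] = (5 + 0.5 - 7.0000) / 1.6514 = -0.9083.
Step 5: Two-sided p-value via normal approximation = 2*(1 - Phi(|z|)) = 0.363722.
Step 6: alpha = 0.1. fail to reject H0.

R = 5, z = -0.9083, p = 0.363722, fail to reject H0.


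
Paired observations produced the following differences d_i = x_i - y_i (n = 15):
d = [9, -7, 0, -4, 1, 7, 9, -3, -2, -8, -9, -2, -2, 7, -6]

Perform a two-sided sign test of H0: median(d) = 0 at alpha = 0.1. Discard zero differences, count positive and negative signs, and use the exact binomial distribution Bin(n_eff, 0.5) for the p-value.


Step 1: Discard zero differences. Original n = 15; n_eff = number of nonzero differences = 14.
Nonzero differences (with sign): +9, -7, -4, +1, +7, +9, -3, -2, -8, -9, -2, -2, +7, -6
Step 2: Count signs: positive = 5, negative = 9.
Step 3: Under H0: P(positive) = 0.5, so the number of positives S ~ Bin(14, 0.5).
Step 4: Two-sided exact p-value = sum of Bin(14,0.5) probabilities at or below the observed probability = 0.423950.
Step 5: alpha = 0.1. fail to reject H0.

n_eff = 14, pos = 5, neg = 9, p = 0.423950, fail to reject H0.


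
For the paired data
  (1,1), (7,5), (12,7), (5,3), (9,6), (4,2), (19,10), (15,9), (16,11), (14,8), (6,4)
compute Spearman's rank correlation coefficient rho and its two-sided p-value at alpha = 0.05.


Step 1: Rank x and y separately (midranks; no ties here).
rank(x): 1->1, 7->5, 12->7, 5->3, 9->6, 4->2, 19->11, 15->9, 16->10, 14->8, 6->4
rank(y): 1->1, 5->5, 7->7, 3->3, 6->6, 2->2, 10->10, 9->9, 11->11, 8->8, 4->4
Step 2: d_i = R_x(i) - R_y(i); compute d_i^2.
  (1-1)^2=0, (5-5)^2=0, (7-7)^2=0, (3-3)^2=0, (6-6)^2=0, (2-2)^2=0, (11-10)^2=1, (9-9)^2=0, (10-11)^2=1, (8-8)^2=0, (4-4)^2=0
sum(d^2) = 2.
Step 3: rho = 1 - 6*2 / (11*(11^2 - 1)) = 1 - 12/1320 = 0.990909.
Step 4: Under H0, t = rho * sqrt((n-2)/(1-rho^2)) = 22.0966 ~ t(9).
Step 5: Two-sided p-value from the t-distribution with 9 df = 0.000000.
Step 6: alpha = 0.05. reject H0.

rho = 0.9909, p = 0.000000, reject H0 at alpha = 0.05.


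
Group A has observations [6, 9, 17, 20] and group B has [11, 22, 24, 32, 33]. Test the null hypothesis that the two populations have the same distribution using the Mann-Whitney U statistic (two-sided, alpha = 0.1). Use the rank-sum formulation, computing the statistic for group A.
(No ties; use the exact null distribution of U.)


Step 1: Combine and sort all 9 observations; assign midranks.
sorted (value, group): (6,X), (9,X), (11,Y), (17,X), (20,X), (22,Y), (24,Y), (32,Y), (33,Y)
ranks: 6->1, 9->2, 11->3, 17->4, 20->5, 22->6, 24->7, 32->8, 33->9
Step 2: Rank sum for X: R1 = 1 + 2 + 4 + 5 = 12.
Step 3: U_X = R1 - n1(n1+1)/2 = 12 - 4*5/2 = 12 - 10 = 2.
       U_Y = n1*n2 - U_X = 20 - 2 = 18.
Step 4: No ties, so the exact null distribution of U (based on enumerating the C(9,4) = 126 equally likely rank assignments) gives the two-sided p-value.
Step 5: p-value = 0.063492; compare to alpha = 0.1. reject H0.

U_X = 2, p = 0.063492, reject H0 at alpha = 0.1.


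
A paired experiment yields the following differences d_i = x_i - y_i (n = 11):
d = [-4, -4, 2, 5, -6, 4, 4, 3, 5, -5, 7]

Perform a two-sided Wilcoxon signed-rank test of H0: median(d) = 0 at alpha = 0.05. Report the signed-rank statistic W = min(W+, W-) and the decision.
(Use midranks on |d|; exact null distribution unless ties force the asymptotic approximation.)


Step 1: Drop any zero differences (none here) and take |d_i|.
|d| = [4, 4, 2, 5, 6, 4, 4, 3, 5, 5, 7]
Step 2: Midrank |d_i| (ties get averaged ranks).
ranks: |4|->4.5, |4|->4.5, |2|->1, |5|->8, |6|->10, |4|->4.5, |4|->4.5, |3|->2, |5|->8, |5|->8, |7|->11
Step 3: Attach original signs; sum ranks with positive sign and with negative sign.
W+ = 1 + 8 + 4.5 + 4.5 + 2 + 8 + 11 = 39
W- = 4.5 + 4.5 + 10 + 8 = 27
(Check: W+ + W- = 66 should equal n(n+1)/2 = 66.)
Step 4: Test statistic W = min(W+, W-) = 27.
Step 5: Ties in |d|, so use the tie-corrected normal approximation.
        E[W] = n(n+1)/4 = 11*12/4 = 33.
        Tie groups: |d|=4 (t=4), |d|=5 (t=3); sum(t^3 - t) = 84.
        Var[W] = n(n+1)(2n+1)/24 - sum(t^3-t)/48 = 3036/24 - 84/48 = 124.75.
        z = (W - E[W]) / sqrt(Var[W]) = (27 - 33) / 11.1692 = -0.5372.
        Two-sided p = 2*Phi(z) = 0.591134.
Step 6: alpha = 0.05. fail to reject H0.

W+ = 39, W- = 27, W = min = 27, p = 0.591134, fail to reject H0.


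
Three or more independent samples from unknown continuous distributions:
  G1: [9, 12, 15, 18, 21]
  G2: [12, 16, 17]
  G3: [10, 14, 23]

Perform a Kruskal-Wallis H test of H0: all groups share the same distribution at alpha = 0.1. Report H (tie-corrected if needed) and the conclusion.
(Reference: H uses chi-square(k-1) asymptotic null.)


Step 1: Combine all N = 11 observations and assign midranks.
sorted (value, group, rank): (9,G1,1), (10,G3,2), (12,G1,3.5), (12,G2,3.5), (14,G3,5), (15,G1,6), (16,G2,7), (17,G2,8), (18,G1,9), (21,G1,10), (23,G3,11)
Step 2: Sum ranks within each group.
R_1 = 29.5 (n_1 = 5)
R_2 = 18.5 (n_2 = 3)
R_3 = 18 (n_3 = 3)
Step 3: H = 12/(N(N+1)) * sum(R_i^2/n_i) - 3(N+1)
     = 12/(11*12) * (29.5^2/5 + 18.5^2/3 + 18^2/3) - 3*12
     = 0.090909 * 396.133 - 36
     = 0.012121.
Step 4: Ties present; correction factor C = 1 - 6/(11^3 - 11) = 0.995455. Corrected H = 0.012121 / 0.995455 = 0.012177.
Step 5: Under H0, H ~ chi^2(2); p-value = 0.993930.
Step 6: alpha = 0.1. fail to reject H0.

H = 0.0122, df = 2, p = 0.993930, fail to reject H0.


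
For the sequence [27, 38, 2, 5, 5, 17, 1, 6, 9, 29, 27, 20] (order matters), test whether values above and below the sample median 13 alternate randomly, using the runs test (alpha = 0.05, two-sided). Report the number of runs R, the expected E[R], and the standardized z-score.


Step 1: Compute median = 13; label A = above, B = below.
Labels in order: AABBBABBBAAA  (n_A = 6, n_B = 6)
Step 2: Count runs R = 5.
Step 3: Under H0 (random ordering), E[R] = 2*n_A*n_B/(n_A+n_B) + 1 = 2*6*6/12 + 1 = 7.0000.
        Var[R] = 2*n_A*n_B*(2*n_A*n_B - n_A - n_B) / ((n_A+n_B)^2 * (n_A+n_B-1)) = 4320/1584 = 2.7273.
        SD[R] = 1.6514.
Step 4: Continuity-corrected z = (R + 0.5 - E[R]) / SD[R] = (5 + 0.5 - 7.0000) / 1.6514 = -0.9083.
Step 5: Two-sided p-value via normal approximation = 2*(1 - Phi(|z|)) = 0.363722.
Step 6: alpha = 0.05. fail to reject H0.

R = 5, z = -0.9083, p = 0.363722, fail to reject H0.


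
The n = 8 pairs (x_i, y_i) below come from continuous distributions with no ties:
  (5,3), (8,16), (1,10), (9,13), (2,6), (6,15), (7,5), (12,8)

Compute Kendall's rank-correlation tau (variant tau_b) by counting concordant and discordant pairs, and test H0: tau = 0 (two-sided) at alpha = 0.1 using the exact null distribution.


Step 1: Enumerate the 28 unordered pairs (i,j) with i<j and classify each by sign(x_j-x_i) * sign(y_j-y_i).
  (1,2):dx=+3,dy=+13->C; (1,3):dx=-4,dy=+7->D; (1,4):dx=+4,dy=+10->C; (1,5):dx=-3,dy=+3->D
  (1,6):dx=+1,dy=+12->C; (1,7):dx=+2,dy=+2->C; (1,8):dx=+7,dy=+5->C; (2,3):dx=-7,dy=-6->C
  (2,4):dx=+1,dy=-3->D; (2,5):dx=-6,dy=-10->C; (2,6):dx=-2,dy=-1->C; (2,7):dx=-1,dy=-11->C
  (2,8):dx=+4,dy=-8->D; (3,4):dx=+8,dy=+3->C; (3,5):dx=+1,dy=-4->D; (3,6):dx=+5,dy=+5->C
  (3,7):dx=+6,dy=-5->D; (3,8):dx=+11,dy=-2->D; (4,5):dx=-7,dy=-7->C; (4,6):dx=-3,dy=+2->D
  (4,7):dx=-2,dy=-8->C; (4,8):dx=+3,dy=-5->D; (5,6):dx=+4,dy=+9->C; (5,7):dx=+5,dy=-1->D
  (5,8):dx=+10,dy=+2->C; (6,7):dx=+1,dy=-10->D; (6,8):dx=+6,dy=-7->D; (7,8):dx=+5,dy=+3->C
Step 2: C = 16, D = 12, total pairs = 28.
Step 3: tau = (C - D)/(n(n-1)/2) = (16 - 12)/28 = 0.142857.
Step 4: Exact two-sided p-value (enumerate n! = 40320 permutations of y under H0): p = 0.719544.
Step 5: alpha = 0.1. fail to reject H0.

tau_b = 0.1429 (C=16, D=12), p = 0.719544, fail to reject H0.


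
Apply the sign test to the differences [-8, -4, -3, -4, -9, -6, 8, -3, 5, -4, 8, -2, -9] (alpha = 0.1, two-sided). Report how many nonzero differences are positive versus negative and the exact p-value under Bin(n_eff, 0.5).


Step 1: Discard zero differences. Original n = 13; n_eff = number of nonzero differences = 13.
Nonzero differences (with sign): -8, -4, -3, -4, -9, -6, +8, -3, +5, -4, +8, -2, -9
Step 2: Count signs: positive = 3, negative = 10.
Step 3: Under H0: P(positive) = 0.5, so the number of positives S ~ Bin(13, 0.5).
Step 4: Two-sided exact p-value = sum of Bin(13,0.5) probabilities at or below the observed probability = 0.092285.
Step 5: alpha = 0.1. reject H0.

n_eff = 13, pos = 3, neg = 10, p = 0.092285, reject H0.


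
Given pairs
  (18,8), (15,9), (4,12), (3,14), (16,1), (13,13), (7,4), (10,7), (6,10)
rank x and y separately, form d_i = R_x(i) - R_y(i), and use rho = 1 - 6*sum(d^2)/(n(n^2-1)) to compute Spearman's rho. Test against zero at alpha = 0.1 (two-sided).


Step 1: Rank x and y separately (midranks; no ties here).
rank(x): 18->9, 15->7, 4->2, 3->1, 16->8, 13->6, 7->4, 10->5, 6->3
rank(y): 8->4, 9->5, 12->7, 14->9, 1->1, 13->8, 4->2, 7->3, 10->6
Step 2: d_i = R_x(i) - R_y(i); compute d_i^2.
  (9-4)^2=25, (7-5)^2=4, (2-7)^2=25, (1-9)^2=64, (8-1)^2=49, (6-8)^2=4, (4-2)^2=4, (5-3)^2=4, (3-6)^2=9
sum(d^2) = 188.
Step 3: rho = 1 - 6*188 / (9*(9^2 - 1)) = 1 - 1128/720 = -0.566667.
Step 4: Under H0, t = rho * sqrt((n-2)/(1-rho^2)) = -1.8196 ~ t(7).
Step 5: Two-sided p-value from the t-distribution with 7 df = 0.111633.
Step 6: alpha = 0.1. fail to reject H0.

rho = -0.5667, p = 0.111633, fail to reject H0 at alpha = 0.1.


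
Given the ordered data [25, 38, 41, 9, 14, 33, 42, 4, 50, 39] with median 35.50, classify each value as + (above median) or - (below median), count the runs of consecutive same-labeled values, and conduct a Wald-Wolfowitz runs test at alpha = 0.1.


Step 1: Compute median = 35.50; label A = above, B = below.
Labels in order: BAABBBABAA  (n_A = 5, n_B = 5)
Step 2: Count runs R = 6.
Step 3: Under H0 (random ordering), E[R] = 2*n_A*n_B/(n_A+n_B) + 1 = 2*5*5/10 + 1 = 6.0000.
        Var[R] = 2*n_A*n_B*(2*n_A*n_B - n_A - n_B) / ((n_A+n_B)^2 * (n_A+n_B-1)) = 2000/900 = 2.2222.
        SD[R] = 1.4907.
Step 4: R = E[R], so z = 0 with no continuity correction.
Step 5: Two-sided p-value via normal approximation = 2*(1 - Phi(|z|)) = 1.000000.
Step 6: alpha = 0.1. fail to reject H0.

R = 6, z = 0.0000, p = 1.000000, fail to reject H0.


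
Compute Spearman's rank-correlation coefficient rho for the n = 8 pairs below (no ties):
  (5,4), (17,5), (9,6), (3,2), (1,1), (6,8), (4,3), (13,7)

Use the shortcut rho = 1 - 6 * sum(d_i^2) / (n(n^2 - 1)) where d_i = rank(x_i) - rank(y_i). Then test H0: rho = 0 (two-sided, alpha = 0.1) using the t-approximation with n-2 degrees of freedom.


Step 1: Rank x and y separately (midranks; no ties here).
rank(x): 5->4, 17->8, 9->6, 3->2, 1->1, 6->5, 4->3, 13->7
rank(y): 4->4, 5->5, 6->6, 2->2, 1->1, 8->8, 3->3, 7->7
Step 2: d_i = R_x(i) - R_y(i); compute d_i^2.
  (4-4)^2=0, (8-5)^2=9, (6-6)^2=0, (2-2)^2=0, (1-1)^2=0, (5-8)^2=9, (3-3)^2=0, (7-7)^2=0
sum(d^2) = 18.
Step 3: rho = 1 - 6*18 / (8*(8^2 - 1)) = 1 - 108/504 = 0.785714.
Step 4: Under H0, t = rho * sqrt((n-2)/(1-rho^2)) = 3.1113 ~ t(6).
Step 5: Two-sided p-value from the t-distribution with 6 df = 0.020815.
Step 6: alpha = 0.1. reject H0.

rho = 0.7857, p = 0.020815, reject H0 at alpha = 0.1.
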